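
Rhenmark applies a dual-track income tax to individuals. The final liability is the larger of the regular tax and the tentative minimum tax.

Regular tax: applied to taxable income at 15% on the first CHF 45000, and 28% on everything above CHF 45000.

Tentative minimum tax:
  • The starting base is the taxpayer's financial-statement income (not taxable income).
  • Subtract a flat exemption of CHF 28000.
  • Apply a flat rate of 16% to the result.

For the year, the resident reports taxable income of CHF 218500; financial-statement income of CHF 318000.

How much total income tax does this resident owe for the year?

CHF 55330

Regular tax:
  CHF 45000 × 15% = CHF 6750
  CHF 173500 × 28% = CHF 48580
  → CHF 55330

Tentative minimum tax:
  Base (financial-statement income): CHF 318000
  Less exemption CHF 28000 → base CHF 290000
  CHF 290000 × 16% = CHF 46400

CHF 55330 > CHF 46400, so the regular tax governs.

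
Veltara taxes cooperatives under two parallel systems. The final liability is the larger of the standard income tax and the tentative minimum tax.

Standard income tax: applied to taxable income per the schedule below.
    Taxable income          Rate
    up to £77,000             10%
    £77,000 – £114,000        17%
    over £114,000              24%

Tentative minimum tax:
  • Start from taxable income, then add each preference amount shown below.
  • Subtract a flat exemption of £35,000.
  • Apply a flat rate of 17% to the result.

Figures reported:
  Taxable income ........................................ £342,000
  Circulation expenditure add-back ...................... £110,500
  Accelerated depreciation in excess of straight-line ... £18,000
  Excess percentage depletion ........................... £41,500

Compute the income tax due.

Standard income tax:
  £77,000 × 10% = £7,700
  £37,000 × 17% = £6,290
  £228,000 × 24% = £54,720
  → £68,710

Tentative minimum tax:
  Adjusted income: £342,000 + £110,500 + £18,000 + £41,500 = £512,000
  Less exemption £35,000 → base £477,000
  £477,000 × 17% = £81,090

£81,090 > £68,710, so the tentative minimum tax is the binding amount.

£81,090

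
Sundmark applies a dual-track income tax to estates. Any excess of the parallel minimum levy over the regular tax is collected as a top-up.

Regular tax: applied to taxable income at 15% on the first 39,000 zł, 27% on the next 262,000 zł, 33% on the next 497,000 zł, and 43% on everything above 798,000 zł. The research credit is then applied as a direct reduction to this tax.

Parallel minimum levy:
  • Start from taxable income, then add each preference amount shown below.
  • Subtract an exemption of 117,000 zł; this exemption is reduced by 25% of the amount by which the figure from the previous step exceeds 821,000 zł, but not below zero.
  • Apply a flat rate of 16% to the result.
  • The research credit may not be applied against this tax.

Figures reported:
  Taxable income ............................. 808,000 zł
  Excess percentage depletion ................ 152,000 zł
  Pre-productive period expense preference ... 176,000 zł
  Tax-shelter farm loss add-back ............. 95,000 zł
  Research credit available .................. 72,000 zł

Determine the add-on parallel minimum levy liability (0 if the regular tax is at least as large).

21,740 zł

Parallel minimum levy:
  Adjusted income: 808,000 zł + 152,000 zł + 176,000 zł + 95,000 zł = 1,231,000 zł
  Exemption: 117,000 zł − 25% × (1,231,000 zł − 821,000 zł) = 117,000 zł − 102,500 zł = 14,500 zł
  Base: 1,231,000 zł − 14,500 zł = 1,216,500 zł
  1,216,500 zł × 16% = 194,640 zł

Regular tax:
  39,000 zł × 15% = 5,850 zł
  262,000 zł × 27% = 70,740 zł
  497,000 zł × 33% = 164,010 zł
  10,000 zł × 43% = 4,300 zł
  → 244,900 zł
  Less research credit 72,000 zł → 172,900 zł

Excess of parallel minimum levy over regular tax: 194,640 zł − 172,900 zł = 21,740 zł.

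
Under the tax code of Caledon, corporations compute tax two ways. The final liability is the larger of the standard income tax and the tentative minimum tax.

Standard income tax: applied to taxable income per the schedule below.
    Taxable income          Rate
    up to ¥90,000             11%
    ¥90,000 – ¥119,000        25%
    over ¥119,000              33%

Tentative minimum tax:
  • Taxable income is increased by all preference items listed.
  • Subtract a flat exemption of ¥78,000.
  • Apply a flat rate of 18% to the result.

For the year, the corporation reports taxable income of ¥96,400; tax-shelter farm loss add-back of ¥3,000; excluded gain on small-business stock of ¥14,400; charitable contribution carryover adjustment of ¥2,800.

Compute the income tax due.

Standard income tax:
  ¥90,000 × 11% = ¥9,900
  ¥6,400 × 25% = ¥1,600
  → ¥11,500

Tentative minimum tax:
  Adjusted income: ¥96,400 + ¥3,000 + ¥14,400 + ¥2,800 = ¥116,600
  Less exemption ¥78,000 → base ¥38,600
  ¥38,600 × 18% = ¥6,948

¥11,500 > ¥6,948, so the standard income tax governs.

¥11,500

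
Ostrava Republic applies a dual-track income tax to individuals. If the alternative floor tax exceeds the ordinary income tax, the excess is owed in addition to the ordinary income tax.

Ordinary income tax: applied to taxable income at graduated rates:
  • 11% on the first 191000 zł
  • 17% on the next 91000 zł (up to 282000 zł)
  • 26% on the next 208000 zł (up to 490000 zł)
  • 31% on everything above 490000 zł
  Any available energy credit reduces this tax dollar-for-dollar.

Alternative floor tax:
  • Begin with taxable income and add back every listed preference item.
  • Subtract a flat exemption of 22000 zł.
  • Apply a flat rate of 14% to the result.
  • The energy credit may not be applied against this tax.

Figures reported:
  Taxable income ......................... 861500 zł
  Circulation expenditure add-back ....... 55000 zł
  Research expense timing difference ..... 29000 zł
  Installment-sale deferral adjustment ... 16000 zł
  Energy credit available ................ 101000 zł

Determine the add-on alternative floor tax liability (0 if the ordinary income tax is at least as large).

26805 zł

Alternative floor tax:
  Adjusted income: 861500 zł + 55000 zł + 29000 zł + 16000 zł = 961500 zł
  Less exemption 22000 zł → base 939500 zł
  939500 zł × 14% = 131530 zł

Ordinary income tax:
  191000 zł × 11% = 21010 zł
  91000 zł × 17% = 15470 zł
  208000 zł × 26% = 54080 zł
  371500 zł × 31% = 115165 zł
  → 205725 zł
  Less energy credit 101000 zł → 104725 zł

Excess of alternative floor tax over ordinary income tax: 131530 zł − 104725 zł = 26805 zł.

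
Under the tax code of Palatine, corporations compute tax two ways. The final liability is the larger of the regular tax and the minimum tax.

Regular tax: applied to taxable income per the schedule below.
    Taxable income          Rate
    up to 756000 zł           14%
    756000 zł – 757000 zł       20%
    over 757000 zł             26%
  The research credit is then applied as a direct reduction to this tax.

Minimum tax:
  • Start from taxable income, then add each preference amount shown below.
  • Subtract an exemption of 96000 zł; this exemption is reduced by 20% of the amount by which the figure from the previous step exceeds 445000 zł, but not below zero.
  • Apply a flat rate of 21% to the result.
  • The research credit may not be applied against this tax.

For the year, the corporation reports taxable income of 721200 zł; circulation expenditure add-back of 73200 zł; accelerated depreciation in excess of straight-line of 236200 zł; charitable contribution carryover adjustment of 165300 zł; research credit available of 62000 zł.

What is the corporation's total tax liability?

251139 zł

Minimum tax:
  Adjusted income: 721200 zł + 73200 zł + 236200 zł + 165300 zł = 1195900 zł
  Exemption: 20% × (1195900 zł − 445000 zł) = 150180 zł ≥ 96000 zł, so the exemption is fully phased out
  Base: 1195900 zł − 0 zł = 1195900 zł
  1195900 zł × 21% = 251139 zł

Regular tax:
  721200 zł × 14% = 100968 zł
  Less research credit 62000 zł → 38968 zł

251139 zł > 38968 zł, so the minimum tax is the binding amount.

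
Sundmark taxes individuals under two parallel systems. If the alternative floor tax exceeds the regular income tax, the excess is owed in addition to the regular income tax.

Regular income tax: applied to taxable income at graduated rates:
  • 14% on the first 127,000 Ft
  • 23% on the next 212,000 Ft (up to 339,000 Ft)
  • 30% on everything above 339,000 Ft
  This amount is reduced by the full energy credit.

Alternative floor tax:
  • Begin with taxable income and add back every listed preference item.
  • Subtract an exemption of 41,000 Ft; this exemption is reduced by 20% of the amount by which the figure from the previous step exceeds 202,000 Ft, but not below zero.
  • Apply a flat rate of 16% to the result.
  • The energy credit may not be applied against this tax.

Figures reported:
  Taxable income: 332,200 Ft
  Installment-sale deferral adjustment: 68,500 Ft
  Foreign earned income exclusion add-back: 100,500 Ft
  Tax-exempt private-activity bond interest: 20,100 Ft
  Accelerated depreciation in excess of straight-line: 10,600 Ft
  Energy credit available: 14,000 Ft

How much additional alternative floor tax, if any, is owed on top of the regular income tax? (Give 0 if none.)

Alternative floor tax:
  Adjusted income: 332,200 Ft + 68,500 Ft + 100,500 Ft + 20,100 Ft + 10,600 Ft = 531,900 Ft
  Exemption: 20% × (531,900 Ft − 202,000 Ft) = 65,980 Ft ≥ 41,000 Ft, so the exemption is fully phased out
  Base: 531,900 Ft − 0 Ft = 531,900 Ft
  531,900 Ft × 16% = 85,104 Ft

Regular income tax:
  127,000 Ft × 14% = 17,780 Ft
  205,200 Ft × 23% = 47,196 Ft
  → 64,976 Ft
  Less energy credit 14,000 Ft → 50,976 Ft

Excess of alternative floor tax over regular income tax: 85,104 Ft − 50,976 Ft = 34,128 Ft.

34,128 Ft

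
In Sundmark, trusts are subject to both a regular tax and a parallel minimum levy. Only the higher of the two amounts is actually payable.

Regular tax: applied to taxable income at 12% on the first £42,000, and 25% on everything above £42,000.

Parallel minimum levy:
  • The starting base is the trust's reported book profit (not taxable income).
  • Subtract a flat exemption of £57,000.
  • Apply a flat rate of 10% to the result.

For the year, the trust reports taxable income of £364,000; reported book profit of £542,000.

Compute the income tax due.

£85,540

Parallel minimum levy:
  Base (reported book profit): £542,000
  Less exemption £57,000 → base £485,000
  £485,000 × 10% = £48,500

Regular tax:
  £42,000 × 12% = £5,040
  £322,000 × 25% = £80,500
  → £85,540

£85,540 > £48,500, so the regular tax governs.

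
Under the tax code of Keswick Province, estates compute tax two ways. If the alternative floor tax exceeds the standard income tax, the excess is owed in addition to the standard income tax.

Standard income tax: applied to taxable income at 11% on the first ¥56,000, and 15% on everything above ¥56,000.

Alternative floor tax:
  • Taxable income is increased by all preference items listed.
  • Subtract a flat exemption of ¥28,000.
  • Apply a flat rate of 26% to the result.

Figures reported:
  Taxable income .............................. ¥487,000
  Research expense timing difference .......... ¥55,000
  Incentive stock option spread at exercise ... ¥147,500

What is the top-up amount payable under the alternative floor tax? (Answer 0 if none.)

Alternative floor tax:
  Adjusted income: ¥487,000 + ¥55,000 + ¥147,500 = ¥689,500
  Less exemption ¥28,000 → base ¥661,500
  ¥661,500 × 26% = ¥171,990

Standard income tax:
  ¥56,000 × 11% = ¥6,160
  ¥431,000 × 15% = ¥64,650
  → ¥70,810

Excess of alternative floor tax over standard income tax: ¥171,990 − ¥70,810 = ¥101,180.

¥101,180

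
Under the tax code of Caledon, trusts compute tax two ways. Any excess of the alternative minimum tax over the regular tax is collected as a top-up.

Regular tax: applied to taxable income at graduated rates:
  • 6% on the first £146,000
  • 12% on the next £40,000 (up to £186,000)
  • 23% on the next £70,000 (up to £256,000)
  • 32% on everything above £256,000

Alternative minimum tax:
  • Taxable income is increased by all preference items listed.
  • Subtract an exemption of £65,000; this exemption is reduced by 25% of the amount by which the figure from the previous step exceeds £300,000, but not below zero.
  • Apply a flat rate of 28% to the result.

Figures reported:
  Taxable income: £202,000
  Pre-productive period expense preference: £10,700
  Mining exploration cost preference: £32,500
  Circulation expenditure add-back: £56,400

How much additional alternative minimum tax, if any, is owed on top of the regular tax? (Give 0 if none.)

Alternative minimum tax:
  Adjusted income: £202,000 + £10,700 + £32,500 + £56,400 = £301,600
  Exemption: £65,000 − 25% × (£301,600 − £300,000) = £65,000 − £400 = £64,600
  Base: £301,600 − £64,600 = £237,000
  £237,000 × 28% = £66,360

Regular tax:
  £146,000 × 6% = £8,760
  £40,000 × 12% = £4,800
  £16,000 × 23% = £3,680
  → £17,240

Excess of alternative minimum tax over regular tax: £66,360 − £17,240 = £49,120.

£49,120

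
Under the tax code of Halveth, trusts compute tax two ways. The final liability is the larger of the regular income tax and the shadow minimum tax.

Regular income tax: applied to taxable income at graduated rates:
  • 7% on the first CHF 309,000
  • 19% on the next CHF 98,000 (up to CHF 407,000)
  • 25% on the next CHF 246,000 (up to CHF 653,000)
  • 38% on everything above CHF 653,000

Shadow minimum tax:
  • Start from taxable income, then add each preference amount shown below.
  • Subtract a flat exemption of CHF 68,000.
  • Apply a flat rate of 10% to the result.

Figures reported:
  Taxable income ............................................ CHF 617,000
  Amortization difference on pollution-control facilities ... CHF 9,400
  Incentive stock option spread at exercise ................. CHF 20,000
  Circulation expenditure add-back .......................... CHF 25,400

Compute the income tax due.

Shadow minimum tax:
  Adjusted income: CHF 617,000 + CHF 9,400 + CHF 20,000 + CHF 25,400 = CHF 671,800
  Less exemption CHF 68,000 → base CHF 603,800
  CHF 603,800 × 10% = CHF 60,380

Regular income tax:
  CHF 309,000 × 7% = CHF 21,630
  CHF 98,000 × 19% = CHF 18,620
  CHF 210,000 × 25% = CHF 52,500
  → CHF 92,750

CHF 92,750 > CHF 60,380, so the regular income tax governs.

CHF 92,750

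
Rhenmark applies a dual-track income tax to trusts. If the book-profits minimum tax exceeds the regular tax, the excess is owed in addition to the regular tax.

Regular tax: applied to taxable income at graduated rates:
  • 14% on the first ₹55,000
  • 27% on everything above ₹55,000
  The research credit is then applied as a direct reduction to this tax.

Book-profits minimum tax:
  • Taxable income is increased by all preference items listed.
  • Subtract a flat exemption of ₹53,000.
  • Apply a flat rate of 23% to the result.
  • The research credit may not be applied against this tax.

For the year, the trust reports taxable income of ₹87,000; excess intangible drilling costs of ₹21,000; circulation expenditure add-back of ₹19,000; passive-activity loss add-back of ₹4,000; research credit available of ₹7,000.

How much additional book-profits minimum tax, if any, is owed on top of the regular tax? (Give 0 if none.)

₹8,600

Regular tax:
  ₹55,000 × 14% = ₹7,700
  ₹32,000 × 27% = ₹8,640
  → ₹16,340
  Less research credit ₹7,000 → ₹9,340

Book-profits minimum tax:
  Adjusted income: ₹87,000 + ₹21,000 + ₹19,000 + ₹4,000 = ₹131,000
  Less exemption ₹53,000 → base ₹78,000
  ₹78,000 × 23% = ₹17,940

Excess of book-profits minimum tax over regular tax: ₹17,940 − ₹9,340 = ₹8,600.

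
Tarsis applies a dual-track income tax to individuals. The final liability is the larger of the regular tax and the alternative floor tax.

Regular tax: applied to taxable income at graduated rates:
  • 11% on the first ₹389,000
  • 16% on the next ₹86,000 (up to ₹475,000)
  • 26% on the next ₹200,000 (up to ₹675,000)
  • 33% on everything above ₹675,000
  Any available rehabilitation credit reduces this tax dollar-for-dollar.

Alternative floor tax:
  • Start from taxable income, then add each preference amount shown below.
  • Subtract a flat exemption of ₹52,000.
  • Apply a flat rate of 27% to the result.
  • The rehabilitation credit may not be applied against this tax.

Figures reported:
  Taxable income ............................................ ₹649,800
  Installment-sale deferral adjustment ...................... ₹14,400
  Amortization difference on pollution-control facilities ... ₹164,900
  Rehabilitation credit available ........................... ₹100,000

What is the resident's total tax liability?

₹209,817

Alternative floor tax:
  Adjusted income: ₹649,800 + ₹14,400 + ₹164,900 = ₹829,100
  Less exemption ₹52,000 → base ₹777,100
  ₹777,100 × 27% = ₹209,817

Regular tax:
  ₹389,000 × 11% = ₹42,790
  ₹86,000 × 16% = ₹13,760
  ₹174,800 × 26% = ₹45,448
  → ₹101,998
  Less rehabilitation credit ₹100,000 → ₹1,998

₹209,817 > ₹1,998, so the alternative floor tax is the binding amount.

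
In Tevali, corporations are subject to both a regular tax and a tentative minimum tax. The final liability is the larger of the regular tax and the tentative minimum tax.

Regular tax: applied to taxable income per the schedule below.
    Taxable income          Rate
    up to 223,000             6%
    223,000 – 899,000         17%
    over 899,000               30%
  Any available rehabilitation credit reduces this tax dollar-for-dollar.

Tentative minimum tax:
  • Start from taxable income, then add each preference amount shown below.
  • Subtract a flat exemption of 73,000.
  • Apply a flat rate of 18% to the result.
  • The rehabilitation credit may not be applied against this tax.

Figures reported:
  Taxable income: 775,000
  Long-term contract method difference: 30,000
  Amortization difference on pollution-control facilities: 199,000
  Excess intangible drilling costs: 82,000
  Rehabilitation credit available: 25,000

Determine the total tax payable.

182,340

Regular tax:
  223,000 × 6% = 13,380
  552,000 × 17% = 93,840
  → 107,220
  Less rehabilitation credit 25,000 → 82,220

Tentative minimum tax:
  Adjusted income: 775,000 + 30,000 + 199,000 + 82,000 = 1,086,000
  Less exemption 73,000 → base 1,013,000
  1,013,000 × 18% = 182,340

182,340 > 82,220, so the tentative minimum tax is the binding amount.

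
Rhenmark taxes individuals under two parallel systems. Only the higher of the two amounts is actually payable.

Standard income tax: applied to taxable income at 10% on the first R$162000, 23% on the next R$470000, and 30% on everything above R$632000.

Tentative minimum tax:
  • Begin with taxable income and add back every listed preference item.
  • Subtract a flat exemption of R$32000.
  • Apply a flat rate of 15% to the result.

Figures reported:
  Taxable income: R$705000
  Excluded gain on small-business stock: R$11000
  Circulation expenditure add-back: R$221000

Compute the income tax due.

Standard income tax:
  R$162000 × 10% = R$16200
  R$470000 × 23% = R$108100
  R$73000 × 30% = R$21900
  → R$146200

Tentative minimum tax:
  Adjusted income: R$705000 + R$11000 + R$221000 = R$937000
  Less exemption R$32000 → base R$905000
  R$905000 × 15% = R$135750

R$146200 > R$135750, so the standard income tax governs.

R$146200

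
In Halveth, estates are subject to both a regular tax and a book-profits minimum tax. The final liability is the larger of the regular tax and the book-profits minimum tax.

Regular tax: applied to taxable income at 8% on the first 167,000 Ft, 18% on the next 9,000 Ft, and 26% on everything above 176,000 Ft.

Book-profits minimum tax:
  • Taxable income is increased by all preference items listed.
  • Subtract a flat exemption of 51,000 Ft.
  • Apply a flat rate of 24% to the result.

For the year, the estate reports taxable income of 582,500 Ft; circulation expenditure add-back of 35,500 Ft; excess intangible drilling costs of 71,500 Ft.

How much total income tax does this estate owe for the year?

153,240 Ft

Regular tax:
  167,000 Ft × 8% = 13,360 Ft
  9,000 Ft × 18% = 1,620 Ft
  406,500 Ft × 26% = 105,690 Ft
  → 120,670 Ft

Book-profits minimum tax:
  Adjusted income: 582,500 Ft + 35,500 Ft + 71,500 Ft = 689,500 Ft
  Less exemption 51,000 Ft → base 638,500 Ft
  638,500 Ft × 24% = 153,240 Ft

153,240 Ft > 120,670 Ft, so the book-profits minimum tax is the binding amount.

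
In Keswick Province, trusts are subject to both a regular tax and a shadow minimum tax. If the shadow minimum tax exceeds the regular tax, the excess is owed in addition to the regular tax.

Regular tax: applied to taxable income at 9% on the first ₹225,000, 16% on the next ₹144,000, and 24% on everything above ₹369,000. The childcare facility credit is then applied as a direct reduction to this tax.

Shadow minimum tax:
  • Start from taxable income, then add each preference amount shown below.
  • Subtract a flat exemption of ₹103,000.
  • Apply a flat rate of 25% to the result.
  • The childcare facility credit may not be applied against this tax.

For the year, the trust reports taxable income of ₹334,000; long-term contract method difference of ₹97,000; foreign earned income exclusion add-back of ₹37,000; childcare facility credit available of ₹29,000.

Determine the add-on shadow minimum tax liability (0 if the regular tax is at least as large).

Regular tax:
  ₹225,000 × 9% = ₹20,250
  ₹109,000 × 16% = ₹17,440
  → ₹37,690
  Less childcare facility credit ₹29,000 → ₹8,690

Shadow minimum tax:
  Adjusted income: ₹334,000 + ₹97,000 + ₹37,000 = ₹468,000
  Less exemption ₹103,000 → base ₹365,000
  ₹365,000 × 25% = ₹91,250

Excess of shadow minimum tax over regular tax: ₹91,250 − ₹8,690 = ₹82,560.

₹82,560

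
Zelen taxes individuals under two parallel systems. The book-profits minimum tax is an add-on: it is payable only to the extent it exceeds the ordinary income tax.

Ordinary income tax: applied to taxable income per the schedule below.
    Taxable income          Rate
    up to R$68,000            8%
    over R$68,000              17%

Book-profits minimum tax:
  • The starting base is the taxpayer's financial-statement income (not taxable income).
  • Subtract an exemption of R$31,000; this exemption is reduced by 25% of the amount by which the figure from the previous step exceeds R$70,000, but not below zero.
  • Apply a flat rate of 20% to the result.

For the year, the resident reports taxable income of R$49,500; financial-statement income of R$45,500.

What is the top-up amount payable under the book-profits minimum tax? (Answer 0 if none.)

R$0

Book-profits minimum tax:
  Base (financial-statement income): R$45,500
  Exemption: R$45,500 ≤ R$70,000, so full R$31,000 applies
  Base: R$45,500 − R$31,000 = R$14,500
  R$14,500 × 20% = R$2,900

Ordinary income tax:
  R$49,500 × 8% = R$3,960

R$2,900 ≤ R$3,960, so no add-on is due.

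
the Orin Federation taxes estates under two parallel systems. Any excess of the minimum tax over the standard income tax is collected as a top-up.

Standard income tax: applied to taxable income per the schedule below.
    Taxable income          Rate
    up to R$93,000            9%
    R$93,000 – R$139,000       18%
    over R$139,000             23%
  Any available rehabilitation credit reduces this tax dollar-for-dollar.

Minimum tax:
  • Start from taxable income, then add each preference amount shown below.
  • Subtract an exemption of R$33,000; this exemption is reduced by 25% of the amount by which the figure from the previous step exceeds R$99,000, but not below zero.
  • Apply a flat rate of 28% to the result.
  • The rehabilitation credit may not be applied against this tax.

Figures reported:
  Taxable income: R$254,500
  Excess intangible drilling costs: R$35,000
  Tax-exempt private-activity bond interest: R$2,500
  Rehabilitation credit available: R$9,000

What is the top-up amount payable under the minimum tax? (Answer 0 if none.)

Minimum tax:
  Adjusted income: R$254,500 + R$35,000 + R$2,500 = R$292,000
  Exemption: 25% × (R$292,000 − R$99,000) = R$48,250 ≥ R$33,000, so the exemption is fully phased out
  Base: R$292,000 − R$0 = R$292,000
  R$292,000 × 28% = R$81,760

Standard income tax:
  R$93,000 × 9% = R$8,370
  R$46,000 × 18% = R$8,280
  R$115,500 × 23% = R$26,565
  → R$43,215
  Less rehabilitation credit R$9,000 → R$34,215

Excess of minimum tax over standard income tax: R$81,760 − R$34,215 = R$47,545.

R$47,545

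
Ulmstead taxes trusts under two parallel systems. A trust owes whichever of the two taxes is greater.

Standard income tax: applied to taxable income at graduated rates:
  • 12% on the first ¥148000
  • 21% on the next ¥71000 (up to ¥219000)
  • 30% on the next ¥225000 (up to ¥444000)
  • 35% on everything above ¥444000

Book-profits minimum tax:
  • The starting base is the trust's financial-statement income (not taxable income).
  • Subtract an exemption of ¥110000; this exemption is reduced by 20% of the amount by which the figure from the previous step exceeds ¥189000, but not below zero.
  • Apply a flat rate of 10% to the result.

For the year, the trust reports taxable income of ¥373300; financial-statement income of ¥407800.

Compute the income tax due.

Standard income tax:
  ¥148000 × 12% = ¥17760
  ¥71000 × 21% = ¥14910
  ¥154300 × 30% = ¥46290
  → ¥78960

Book-profits minimum tax:
  Base (financial-statement income): ¥407800
  Exemption: ¥110000 − 20% × (¥407800 − ¥189000) = ¥110000 − ¥43760 = ¥66240
  Base: ¥407800 − ¥66240 = ¥341560
  ¥341560 × 10% = ¥34156

¥78960 > ¥34156, so the standard income tax governs.

¥78960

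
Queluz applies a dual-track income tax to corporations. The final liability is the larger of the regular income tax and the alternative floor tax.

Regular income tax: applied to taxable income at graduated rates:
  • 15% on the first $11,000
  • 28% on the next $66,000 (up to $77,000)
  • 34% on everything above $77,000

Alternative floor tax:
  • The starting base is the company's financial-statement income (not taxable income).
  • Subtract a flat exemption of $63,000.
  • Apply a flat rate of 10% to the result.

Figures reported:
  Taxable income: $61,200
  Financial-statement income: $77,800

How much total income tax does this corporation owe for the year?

$15,706

Alternative floor tax:
  Base (financial-statement income): $77,800
  Less exemption $63,000 → base $14,800
  $14,800 × 10% = $1,480

Regular income tax:
  $11,000 × 15% = $1,650
  $50,200 × 28% = $14,056
  → $15,706

$15,706 > $1,480, so the regular income tax governs.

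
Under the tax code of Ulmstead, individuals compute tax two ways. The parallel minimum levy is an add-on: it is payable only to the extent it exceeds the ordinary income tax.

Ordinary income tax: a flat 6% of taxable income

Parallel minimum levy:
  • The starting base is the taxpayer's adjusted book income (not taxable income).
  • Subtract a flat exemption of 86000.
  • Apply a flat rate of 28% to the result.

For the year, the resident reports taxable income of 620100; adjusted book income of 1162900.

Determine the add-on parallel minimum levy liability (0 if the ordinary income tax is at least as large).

Ordinary income tax:
  620100 × 6% = 37206

Parallel minimum levy:
  Base (adjusted book income): 1162900
  Less exemption 86000 → base 1076900
  1076900 × 28% = 301532

Excess of parallel minimum levy over ordinary income tax: 301532 − 37206 = 264326.

264326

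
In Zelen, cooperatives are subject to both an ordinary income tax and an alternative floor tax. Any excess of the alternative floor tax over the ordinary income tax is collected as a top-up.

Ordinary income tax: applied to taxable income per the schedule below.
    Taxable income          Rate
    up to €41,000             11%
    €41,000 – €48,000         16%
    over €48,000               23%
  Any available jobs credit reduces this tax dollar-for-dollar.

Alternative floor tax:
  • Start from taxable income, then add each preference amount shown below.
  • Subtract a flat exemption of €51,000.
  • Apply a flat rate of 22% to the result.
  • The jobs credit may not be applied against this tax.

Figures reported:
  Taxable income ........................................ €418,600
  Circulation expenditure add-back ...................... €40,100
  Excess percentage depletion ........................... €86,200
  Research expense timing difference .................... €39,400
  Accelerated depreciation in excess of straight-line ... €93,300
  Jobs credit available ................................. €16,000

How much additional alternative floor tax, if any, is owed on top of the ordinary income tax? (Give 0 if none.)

Ordinary income tax:
  €41,000 × 11% = €4,510
  €7,000 × 16% = €1,120
  €370,600 × 23% = €85,238
  → €90,868
  Less jobs credit €16,000 → €74,868

Alternative floor tax:
  Adjusted income: €418,600 + €40,100 + €86,200 + €39,400 + €93,300 = €677,600
  Less exemption €51,000 → base €626,600
  €626,600 × 22% = €137,852

Excess of alternative floor tax over ordinary income tax: €137,852 − €74,868 = €62,984.

€62,984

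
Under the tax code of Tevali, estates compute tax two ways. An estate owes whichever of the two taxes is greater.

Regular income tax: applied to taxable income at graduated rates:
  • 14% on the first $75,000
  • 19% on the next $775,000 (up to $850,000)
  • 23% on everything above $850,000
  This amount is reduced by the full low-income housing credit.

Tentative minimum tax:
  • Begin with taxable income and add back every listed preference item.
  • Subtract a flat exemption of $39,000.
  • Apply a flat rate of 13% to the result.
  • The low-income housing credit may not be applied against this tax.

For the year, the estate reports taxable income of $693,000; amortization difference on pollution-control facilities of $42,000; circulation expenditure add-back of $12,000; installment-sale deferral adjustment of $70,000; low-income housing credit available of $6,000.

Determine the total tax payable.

Tentative minimum tax:
  Adjusted income: $693,000 + $42,000 + $12,000 + $70,000 = $817,000
  Less exemption $39,000 → base $778,000
  $778,000 × 13% = $101,140

Regular income tax:
  $75,000 × 14% = $10,500
  $618,000 × 19% = $117,420
  → $127,920
  Less low-income housing credit $6,000 → $121,920

$121,920 > $101,140, so the regular income tax governs.

$121,920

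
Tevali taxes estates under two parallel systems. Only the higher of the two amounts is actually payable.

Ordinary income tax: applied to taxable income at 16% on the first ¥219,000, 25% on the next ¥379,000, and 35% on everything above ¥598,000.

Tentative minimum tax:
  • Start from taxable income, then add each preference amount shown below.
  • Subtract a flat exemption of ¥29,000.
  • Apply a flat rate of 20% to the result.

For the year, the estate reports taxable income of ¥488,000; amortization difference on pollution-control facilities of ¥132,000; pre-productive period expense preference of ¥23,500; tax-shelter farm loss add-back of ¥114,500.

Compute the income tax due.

¥145,800

Tentative minimum tax:
  Adjusted income: ¥488,000 + ¥132,000 + ¥23,500 + ¥114,500 = ¥758,000
  Less exemption ¥29,000 → base ¥729,000
  ¥729,000 × 20% = ¥145,800

Ordinary income tax:
  ¥219,000 × 16% = ¥35,040
  ¥269,000 × 25% = ¥67,250
  → ¥102,290

¥145,800 > ¥102,290, so the tentative minimum tax is the binding amount.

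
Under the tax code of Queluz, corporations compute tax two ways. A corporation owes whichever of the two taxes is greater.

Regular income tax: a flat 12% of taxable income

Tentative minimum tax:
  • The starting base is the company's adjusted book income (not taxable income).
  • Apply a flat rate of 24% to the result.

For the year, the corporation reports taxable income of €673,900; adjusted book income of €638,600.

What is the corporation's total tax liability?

Tentative minimum tax:
  Base (adjusted book income): €638,600
  €638,600 × 24% = €153,264

Regular income tax:
  €673,900 × 12% = €80,868

€153,264 > €80,868, so the tentative minimum tax is the binding amount.

€153,264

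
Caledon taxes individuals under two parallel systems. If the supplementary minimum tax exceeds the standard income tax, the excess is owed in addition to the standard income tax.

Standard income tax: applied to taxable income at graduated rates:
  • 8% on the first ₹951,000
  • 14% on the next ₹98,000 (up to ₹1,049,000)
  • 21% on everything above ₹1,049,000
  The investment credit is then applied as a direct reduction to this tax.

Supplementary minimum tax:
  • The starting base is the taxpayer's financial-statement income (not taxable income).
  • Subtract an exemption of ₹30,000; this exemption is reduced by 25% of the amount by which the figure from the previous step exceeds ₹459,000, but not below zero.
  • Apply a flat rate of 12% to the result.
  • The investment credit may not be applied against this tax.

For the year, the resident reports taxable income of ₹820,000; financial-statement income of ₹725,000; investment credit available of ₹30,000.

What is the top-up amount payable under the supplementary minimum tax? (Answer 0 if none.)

Standard income tax:
  ₹820,000 × 8% = ₹65,600
  Less investment credit ₹30,000 → ₹35,600

Supplementary minimum tax:
  Base (financial-statement income): ₹725,000
  Exemption: 25% × (₹725,000 − ₹459,000) = ₹66,500 ≥ ₹30,000, so the exemption is fully phased out
  Base: ₹725,000 − ₹0 = ₹725,000
  ₹725,000 × 12% = ₹87,000

Excess of supplementary minimum tax over standard income tax: ₹87,000 − ₹35,600 = ₹51,400.

₹51,400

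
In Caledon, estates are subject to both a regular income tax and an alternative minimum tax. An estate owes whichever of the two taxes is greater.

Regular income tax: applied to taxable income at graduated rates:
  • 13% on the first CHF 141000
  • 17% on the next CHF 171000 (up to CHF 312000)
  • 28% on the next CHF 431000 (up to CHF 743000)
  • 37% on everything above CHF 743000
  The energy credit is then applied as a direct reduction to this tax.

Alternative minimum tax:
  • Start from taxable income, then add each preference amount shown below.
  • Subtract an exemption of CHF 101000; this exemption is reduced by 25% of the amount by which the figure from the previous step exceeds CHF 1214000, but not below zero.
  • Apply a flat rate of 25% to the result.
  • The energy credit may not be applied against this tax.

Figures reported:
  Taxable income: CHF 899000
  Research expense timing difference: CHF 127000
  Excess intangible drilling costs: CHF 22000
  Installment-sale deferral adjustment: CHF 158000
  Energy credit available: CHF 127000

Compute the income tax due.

CHF 276250

Regular income tax:
  CHF 141000 × 13% = CHF 18330
  CHF 171000 × 17% = CHF 29070
  CHF 431000 × 28% = CHF 120680
  CHF 156000 × 37% = CHF 57720
  → CHF 225800
  Less energy credit CHF 127000 → CHF 98800

Alternative minimum tax:
  Adjusted income: CHF 899000 + CHF 127000 + CHF 22000 + CHF 158000 = CHF 1206000
  Exemption: CHF 1206000 ≤ CHF 1214000, so full CHF 101000 applies
  Base: CHF 1206000 − CHF 101000 = CHF 1105000
  CHF 1105000 × 25% = CHF 276250

CHF 276250 > CHF 98800, so the alternative minimum tax is the binding amount.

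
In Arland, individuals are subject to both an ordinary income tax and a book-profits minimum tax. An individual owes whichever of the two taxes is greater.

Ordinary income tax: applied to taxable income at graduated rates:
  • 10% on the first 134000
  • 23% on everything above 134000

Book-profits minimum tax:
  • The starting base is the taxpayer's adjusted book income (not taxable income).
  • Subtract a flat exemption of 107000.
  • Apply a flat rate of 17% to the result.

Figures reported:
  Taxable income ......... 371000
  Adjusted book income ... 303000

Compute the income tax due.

Book-profits minimum tax:
  Base (adjusted book income): 303000
  Less exemption 107000 → base 196000
  196000 × 17% = 33320

Ordinary income tax:
  134000 × 10% = 13400
  237000 × 23% = 54510
  → 67910

67910 > 33320, so the ordinary income tax governs.

67910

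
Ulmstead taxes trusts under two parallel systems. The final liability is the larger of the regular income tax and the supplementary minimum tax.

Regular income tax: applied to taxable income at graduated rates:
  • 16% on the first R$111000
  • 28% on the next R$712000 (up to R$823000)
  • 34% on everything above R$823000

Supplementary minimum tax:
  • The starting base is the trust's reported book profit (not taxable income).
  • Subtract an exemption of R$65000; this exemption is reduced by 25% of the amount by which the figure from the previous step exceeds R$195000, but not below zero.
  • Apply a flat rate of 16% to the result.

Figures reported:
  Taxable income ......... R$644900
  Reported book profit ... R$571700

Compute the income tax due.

R$167252

Supplementary minimum tax:
  Base (reported book profit): R$571700
  Exemption: 25% × (R$571700 − R$195000) = R$94175 ≥ R$65000, so the exemption is fully phased out
  Base: R$571700 − R$0 = R$571700
  R$571700 × 16% = R$91472

Regular income tax:
  R$111000 × 16% = R$17760
  R$533900 × 28% = R$149492
  → R$167252

R$167252 > R$91472, so the regular income tax governs.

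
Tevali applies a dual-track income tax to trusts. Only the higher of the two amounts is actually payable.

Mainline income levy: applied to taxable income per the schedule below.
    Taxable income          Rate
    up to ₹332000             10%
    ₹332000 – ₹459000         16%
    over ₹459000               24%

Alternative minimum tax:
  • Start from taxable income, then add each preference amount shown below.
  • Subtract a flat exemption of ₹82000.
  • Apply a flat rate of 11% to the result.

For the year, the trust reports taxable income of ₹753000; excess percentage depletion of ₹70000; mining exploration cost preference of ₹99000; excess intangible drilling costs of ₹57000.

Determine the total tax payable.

Alternative minimum tax:
  Adjusted income: ₹753000 + ₹70000 + ₹99000 + ₹57000 = ₹979000
  Less exemption ₹82000 → base ₹897000
  ₹897000 × 11% = ₹98670

Mainline income levy:
  ₹332000 × 10% = ₹33200
  ₹127000 × 16% = ₹20320
  ₹294000 × 24% = ₹70560
  → ₹124080

₹124080 > ₹98670, so the mainline income levy governs.

₹124080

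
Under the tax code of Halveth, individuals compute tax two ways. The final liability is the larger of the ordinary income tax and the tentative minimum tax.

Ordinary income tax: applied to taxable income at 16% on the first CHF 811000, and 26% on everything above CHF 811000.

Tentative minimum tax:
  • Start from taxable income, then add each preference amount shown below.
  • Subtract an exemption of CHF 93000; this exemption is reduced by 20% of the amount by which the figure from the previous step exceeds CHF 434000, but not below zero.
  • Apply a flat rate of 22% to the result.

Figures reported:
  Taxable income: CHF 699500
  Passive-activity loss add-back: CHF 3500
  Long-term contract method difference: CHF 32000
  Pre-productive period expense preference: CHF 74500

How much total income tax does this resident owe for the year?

Ordinary income tax:
  CHF 699500 × 16% = CHF 111920

Tentative minimum tax:
  Adjusted income: CHF 699500 + CHF 3500 + CHF 32000 + CHF 74500 = CHF 809500
  Exemption: CHF 93000 − 20% × (CHF 809500 − CHF 434000) = CHF 93000 − CHF 75100 = CHF 17900
  Base: CHF 809500 − CHF 17900 = CHF 791600
  CHF 791600 × 22% = CHF 174152

CHF 174152 > CHF 111920, so the tentative minimum tax is the binding amount.

CHF 174152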